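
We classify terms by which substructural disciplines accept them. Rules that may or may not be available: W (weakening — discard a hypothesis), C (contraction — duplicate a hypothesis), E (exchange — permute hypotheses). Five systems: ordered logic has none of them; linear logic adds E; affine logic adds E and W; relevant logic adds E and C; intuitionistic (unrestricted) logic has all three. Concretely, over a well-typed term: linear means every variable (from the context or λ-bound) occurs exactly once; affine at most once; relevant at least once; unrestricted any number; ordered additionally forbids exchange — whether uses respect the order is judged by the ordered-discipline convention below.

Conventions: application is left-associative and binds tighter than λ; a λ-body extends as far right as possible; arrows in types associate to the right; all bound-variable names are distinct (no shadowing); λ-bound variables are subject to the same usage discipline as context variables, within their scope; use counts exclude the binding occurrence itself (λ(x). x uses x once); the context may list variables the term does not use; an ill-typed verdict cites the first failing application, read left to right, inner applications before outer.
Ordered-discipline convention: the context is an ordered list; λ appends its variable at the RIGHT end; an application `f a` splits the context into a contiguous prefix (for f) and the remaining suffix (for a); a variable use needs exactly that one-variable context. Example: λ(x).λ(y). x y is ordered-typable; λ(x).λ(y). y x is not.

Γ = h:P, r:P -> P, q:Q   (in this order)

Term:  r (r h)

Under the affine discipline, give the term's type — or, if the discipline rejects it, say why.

not well-typed under affine — r ×2 used more than once (contraction)
usage: h: 1, r: 2, q: 0
left-to-right use order: r, r, h
typing: ✓ — P
across the five disciplines: ordered ✗; linear ✗; affine ✗; relevant ✗; unrestricted ✓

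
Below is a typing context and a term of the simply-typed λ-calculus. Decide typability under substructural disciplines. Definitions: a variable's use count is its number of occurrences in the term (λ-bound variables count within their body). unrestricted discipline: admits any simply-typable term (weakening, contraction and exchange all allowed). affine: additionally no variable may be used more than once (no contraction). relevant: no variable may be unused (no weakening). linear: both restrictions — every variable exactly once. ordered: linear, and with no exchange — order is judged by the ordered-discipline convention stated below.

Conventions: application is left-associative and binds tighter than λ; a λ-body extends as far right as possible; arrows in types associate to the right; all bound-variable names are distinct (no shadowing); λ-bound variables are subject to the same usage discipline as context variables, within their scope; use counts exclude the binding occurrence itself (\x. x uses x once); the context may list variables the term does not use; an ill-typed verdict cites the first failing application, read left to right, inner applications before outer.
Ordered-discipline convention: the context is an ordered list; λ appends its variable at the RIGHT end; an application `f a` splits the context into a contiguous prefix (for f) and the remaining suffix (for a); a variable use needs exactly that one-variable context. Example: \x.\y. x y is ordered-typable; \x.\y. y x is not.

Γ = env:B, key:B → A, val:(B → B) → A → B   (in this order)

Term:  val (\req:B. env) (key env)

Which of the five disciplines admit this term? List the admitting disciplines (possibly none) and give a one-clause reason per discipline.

admitted in: unrestricted
variable uses: env=2, key=1, val=1, req (λ-bound)=0
order of uses: val, env, key, env
typing: well-typed — term : B
ordered ✗ (env ×2 used more than once (contraction); needs weakening: req unused)
linear ✗ (env ×2 used more than once (contraction); needs weakening: req unused)
affine ✗ (env ×2 used more than once (contraction))
relevant ✗ (needs weakening: req unused)
unrestricted ✓ (well-typed at B; no restrictions here)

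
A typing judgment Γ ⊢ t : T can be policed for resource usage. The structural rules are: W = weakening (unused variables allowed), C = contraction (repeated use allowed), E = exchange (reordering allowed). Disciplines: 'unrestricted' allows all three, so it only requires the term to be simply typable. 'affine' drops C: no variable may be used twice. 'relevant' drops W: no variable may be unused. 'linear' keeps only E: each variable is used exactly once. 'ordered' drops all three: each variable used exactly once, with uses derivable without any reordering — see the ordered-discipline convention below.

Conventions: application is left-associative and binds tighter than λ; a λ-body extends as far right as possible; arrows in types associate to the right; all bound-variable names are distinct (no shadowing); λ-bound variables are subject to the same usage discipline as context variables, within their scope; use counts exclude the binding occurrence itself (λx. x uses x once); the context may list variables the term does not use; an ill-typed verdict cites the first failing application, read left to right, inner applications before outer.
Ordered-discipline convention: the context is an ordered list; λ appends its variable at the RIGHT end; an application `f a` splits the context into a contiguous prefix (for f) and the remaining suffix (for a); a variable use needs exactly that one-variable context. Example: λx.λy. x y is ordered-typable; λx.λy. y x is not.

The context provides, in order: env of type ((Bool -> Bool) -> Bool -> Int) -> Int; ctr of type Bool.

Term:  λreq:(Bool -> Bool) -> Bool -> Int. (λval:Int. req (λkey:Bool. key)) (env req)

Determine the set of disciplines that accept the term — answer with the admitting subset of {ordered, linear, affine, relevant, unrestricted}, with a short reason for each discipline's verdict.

accepted by: unrestricted
variable uses: env=1, ctr=0, req (bound)=2, val (bound)=0, key (bound)=1
uses in reading order: req, key, env, req
typing: the term checks, with type ((Bool -> Bool) -> Bool -> Int) -> Bool -> Int
ordered ✗ (needs contraction — req ×2; unused: ctr, val — weakening required)
linear ✗ (needs contraction — req ×2; unused: ctr, val — weakening required)
affine ✗ (needs contraction — req ×2)
relevant ✗ (unused: ctr, val — weakening required)
unrestricted ✓ (simply typable at ((Bool -> Bool) -> Bool -> Int) -> Bool -> Int; W, C, E all held)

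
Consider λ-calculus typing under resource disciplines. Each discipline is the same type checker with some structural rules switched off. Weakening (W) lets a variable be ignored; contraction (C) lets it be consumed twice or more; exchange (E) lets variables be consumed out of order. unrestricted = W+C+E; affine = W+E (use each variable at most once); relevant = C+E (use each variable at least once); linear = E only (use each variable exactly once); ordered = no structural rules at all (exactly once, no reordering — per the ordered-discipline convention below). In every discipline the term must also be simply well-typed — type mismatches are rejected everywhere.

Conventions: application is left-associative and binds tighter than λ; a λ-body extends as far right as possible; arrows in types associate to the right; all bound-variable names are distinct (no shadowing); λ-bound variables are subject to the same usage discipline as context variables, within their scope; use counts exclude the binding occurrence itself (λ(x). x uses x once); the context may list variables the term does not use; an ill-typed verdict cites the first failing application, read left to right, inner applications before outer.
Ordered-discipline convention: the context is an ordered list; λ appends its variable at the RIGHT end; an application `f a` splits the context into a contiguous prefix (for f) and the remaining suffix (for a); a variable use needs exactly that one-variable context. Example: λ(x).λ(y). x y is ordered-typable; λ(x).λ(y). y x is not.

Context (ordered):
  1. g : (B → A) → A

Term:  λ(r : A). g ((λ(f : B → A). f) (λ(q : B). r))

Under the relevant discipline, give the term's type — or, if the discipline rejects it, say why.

not well-typed under relevant — needs weakening: q unused
variable uses: g: 1×, r [bound]: 1×, f [bound]: 1×, q [bound]: 0×
left-to-right use order: g, f, r
typing: the term checks, with type A → A
all disciplines: ordered ✗ | linear ✗ | affine ✓ | relevant ✗ | unrestricted ✓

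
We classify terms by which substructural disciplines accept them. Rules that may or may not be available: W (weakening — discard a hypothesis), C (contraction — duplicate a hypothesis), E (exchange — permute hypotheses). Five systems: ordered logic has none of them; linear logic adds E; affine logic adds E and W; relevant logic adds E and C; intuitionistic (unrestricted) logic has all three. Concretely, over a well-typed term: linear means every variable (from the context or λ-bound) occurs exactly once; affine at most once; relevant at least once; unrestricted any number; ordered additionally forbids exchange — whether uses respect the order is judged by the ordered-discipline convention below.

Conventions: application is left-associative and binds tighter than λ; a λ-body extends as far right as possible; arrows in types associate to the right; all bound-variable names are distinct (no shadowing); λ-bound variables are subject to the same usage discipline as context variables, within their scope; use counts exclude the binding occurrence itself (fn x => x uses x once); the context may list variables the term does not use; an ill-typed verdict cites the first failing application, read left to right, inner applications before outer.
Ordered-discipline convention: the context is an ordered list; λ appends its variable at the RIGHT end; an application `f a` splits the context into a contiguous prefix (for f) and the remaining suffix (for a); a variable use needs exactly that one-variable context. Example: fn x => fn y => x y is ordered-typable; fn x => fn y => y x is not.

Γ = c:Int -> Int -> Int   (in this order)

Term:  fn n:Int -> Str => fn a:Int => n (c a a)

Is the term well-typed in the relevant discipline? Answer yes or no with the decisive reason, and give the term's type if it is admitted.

yes — c, n, a: all used, weakening unneeded; term : (Int -> Str) -> Int -> Str
usage: c ×1; n [bound] ×1; a [bound] ×2
order of uses: n, c, a, a
typing: well-typed — term : (Int -> Str) -> Int -> Str
all disciplines: ordered ✗; linear ✗; affine ✗; relevant ✓; unrestricted ✓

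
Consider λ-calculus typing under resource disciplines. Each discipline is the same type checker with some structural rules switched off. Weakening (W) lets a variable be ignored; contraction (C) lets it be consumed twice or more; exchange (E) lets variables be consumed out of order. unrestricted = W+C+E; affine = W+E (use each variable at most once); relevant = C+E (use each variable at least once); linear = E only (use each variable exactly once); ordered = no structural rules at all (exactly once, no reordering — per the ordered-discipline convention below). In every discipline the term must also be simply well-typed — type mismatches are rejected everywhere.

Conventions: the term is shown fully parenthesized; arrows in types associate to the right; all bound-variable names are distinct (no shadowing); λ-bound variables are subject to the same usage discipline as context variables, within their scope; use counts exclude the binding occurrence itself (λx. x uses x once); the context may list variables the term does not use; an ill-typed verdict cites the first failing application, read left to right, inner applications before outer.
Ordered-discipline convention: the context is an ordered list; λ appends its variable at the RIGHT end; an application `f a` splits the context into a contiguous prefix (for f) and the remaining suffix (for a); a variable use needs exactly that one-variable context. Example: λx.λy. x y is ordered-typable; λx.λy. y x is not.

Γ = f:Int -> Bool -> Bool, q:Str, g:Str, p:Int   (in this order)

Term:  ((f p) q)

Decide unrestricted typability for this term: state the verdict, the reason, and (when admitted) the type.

no — a type mismatch blocks all five
usage: f ×1, q ×1, g ×0, p ×1
left-to-right use order: f, p, q
typing: ill-typed: a function awaiting Bool gets Str
per-discipline verdicts: ordered ✗, linear ✗, affine ✗, relevant ✗, unrestricted ✗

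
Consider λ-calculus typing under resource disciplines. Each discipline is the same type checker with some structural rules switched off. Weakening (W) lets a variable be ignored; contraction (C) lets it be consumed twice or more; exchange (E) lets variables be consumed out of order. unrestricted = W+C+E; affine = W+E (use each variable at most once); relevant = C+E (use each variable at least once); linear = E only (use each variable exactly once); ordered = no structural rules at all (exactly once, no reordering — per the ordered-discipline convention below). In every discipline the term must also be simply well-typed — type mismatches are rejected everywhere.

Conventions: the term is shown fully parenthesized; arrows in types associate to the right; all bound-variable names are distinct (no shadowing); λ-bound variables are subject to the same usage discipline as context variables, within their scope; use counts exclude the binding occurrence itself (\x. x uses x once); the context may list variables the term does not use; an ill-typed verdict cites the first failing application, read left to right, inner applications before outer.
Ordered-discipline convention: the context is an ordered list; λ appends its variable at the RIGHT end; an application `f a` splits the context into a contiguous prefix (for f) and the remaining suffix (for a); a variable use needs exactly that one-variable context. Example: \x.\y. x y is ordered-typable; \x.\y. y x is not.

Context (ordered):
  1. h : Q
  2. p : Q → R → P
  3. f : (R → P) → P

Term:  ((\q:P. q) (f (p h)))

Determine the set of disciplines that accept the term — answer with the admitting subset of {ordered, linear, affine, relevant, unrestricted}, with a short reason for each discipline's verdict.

admitting disciplines: linear, affine, relevant, unrestricted
variable uses: h=1, p=1, f=1, q [bound]=1
order of uses: q, f, p, h
typing: the term checks, with type P
ordered ✗ (no contiguous prefix/suffix split fits q, f, p, h)
linear ✓ (h, p, f, q: one use apiece)
affine ✓ (h, p, f, q: no repeats, contraction unneeded)
relevant ✓ (at least one use each (h, p, f, q))
unrestricted ✓ (type-checks (P) and nothing is barred)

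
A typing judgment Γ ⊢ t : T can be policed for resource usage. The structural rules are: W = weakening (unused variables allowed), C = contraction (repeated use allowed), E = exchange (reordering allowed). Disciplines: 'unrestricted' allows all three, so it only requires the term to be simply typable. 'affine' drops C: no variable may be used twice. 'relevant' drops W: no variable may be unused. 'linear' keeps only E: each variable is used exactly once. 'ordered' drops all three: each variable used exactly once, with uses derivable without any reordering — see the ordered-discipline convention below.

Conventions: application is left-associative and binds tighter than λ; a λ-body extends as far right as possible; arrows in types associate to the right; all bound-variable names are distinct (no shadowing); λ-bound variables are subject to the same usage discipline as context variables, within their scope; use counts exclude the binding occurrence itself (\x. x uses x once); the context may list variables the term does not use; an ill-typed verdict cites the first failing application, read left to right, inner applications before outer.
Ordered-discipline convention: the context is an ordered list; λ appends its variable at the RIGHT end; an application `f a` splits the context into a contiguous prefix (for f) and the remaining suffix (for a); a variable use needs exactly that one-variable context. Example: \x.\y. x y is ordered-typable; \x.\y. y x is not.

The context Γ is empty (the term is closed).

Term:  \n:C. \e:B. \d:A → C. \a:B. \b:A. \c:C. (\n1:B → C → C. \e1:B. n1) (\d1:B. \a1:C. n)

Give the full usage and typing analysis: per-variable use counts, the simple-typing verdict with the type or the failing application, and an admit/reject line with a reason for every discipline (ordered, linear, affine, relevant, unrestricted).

variable uses: n (λ-bound): 1; e (λ-bound): 0; d (λ-bound): 0; a (λ-bound): 0; b (λ-bound): 0; c (λ-bound): 0; n1 (λ-bound): 1; e1 (λ-bound): 0; d1 (λ-bound): 0; a1 (λ-bound): 0
left-to-right use order: n1, n
typing: ✓ — C → B → (A → C) → B → A → C → B → B → C → C
ordered ✗ (e, d, a, b, c, e1, d1, a1 never used (weakening))
linear ✗ (e, d, a, b, c, e1, d1, a1 never used (weakening))
affine ✓ (none of n, e, d, a, b, c, n1, e1, d1, a1 used more than once)
relevant ✗ (e, d, a, b, c, e1, d1, a1 never used (weakening))
unrestricted ✓ (typability at C → B → (A → C) → B → A → C → B → B → C → C is all that's needed)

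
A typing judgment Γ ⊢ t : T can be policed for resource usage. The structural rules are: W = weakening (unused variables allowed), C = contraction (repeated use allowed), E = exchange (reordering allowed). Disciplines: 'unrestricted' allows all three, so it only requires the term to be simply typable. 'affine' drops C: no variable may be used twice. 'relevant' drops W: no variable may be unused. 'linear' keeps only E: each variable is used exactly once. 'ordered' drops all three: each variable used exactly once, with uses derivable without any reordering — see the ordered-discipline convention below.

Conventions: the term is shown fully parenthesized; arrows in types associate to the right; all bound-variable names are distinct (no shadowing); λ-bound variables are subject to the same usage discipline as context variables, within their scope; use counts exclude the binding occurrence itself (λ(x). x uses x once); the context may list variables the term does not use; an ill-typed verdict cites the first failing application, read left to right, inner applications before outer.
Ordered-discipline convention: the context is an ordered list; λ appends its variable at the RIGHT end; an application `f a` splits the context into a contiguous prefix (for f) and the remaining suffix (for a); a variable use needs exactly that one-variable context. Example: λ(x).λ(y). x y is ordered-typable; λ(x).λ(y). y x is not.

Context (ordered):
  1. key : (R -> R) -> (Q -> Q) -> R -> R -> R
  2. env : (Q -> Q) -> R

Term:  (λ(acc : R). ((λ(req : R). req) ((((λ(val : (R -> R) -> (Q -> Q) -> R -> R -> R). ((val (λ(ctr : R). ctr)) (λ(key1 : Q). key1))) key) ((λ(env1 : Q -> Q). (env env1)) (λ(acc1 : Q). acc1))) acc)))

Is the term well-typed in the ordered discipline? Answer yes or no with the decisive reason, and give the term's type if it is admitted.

yes — single-use (key, env, acc, req, val, ctr, key1, env1, acc1), ordered derivation ok; term : R -> R
use counts: key ×1; env ×1; acc (λ-bound) ×1; req (λ-bound) ×1; val (λ-bound) ×1; ctr (λ-bound) ×1; key1 (λ-bound) ×1; env1 (λ-bound) ×1; acc1 (λ-bound) ×1
uses in reading order: req, val, ctr, key1, key, env, env1, acc1, acc
typing: well-typed at R -> R
all disciplines: ordered ✓; linear ✓; affine ✓; relevant ✓; unrestricted ✓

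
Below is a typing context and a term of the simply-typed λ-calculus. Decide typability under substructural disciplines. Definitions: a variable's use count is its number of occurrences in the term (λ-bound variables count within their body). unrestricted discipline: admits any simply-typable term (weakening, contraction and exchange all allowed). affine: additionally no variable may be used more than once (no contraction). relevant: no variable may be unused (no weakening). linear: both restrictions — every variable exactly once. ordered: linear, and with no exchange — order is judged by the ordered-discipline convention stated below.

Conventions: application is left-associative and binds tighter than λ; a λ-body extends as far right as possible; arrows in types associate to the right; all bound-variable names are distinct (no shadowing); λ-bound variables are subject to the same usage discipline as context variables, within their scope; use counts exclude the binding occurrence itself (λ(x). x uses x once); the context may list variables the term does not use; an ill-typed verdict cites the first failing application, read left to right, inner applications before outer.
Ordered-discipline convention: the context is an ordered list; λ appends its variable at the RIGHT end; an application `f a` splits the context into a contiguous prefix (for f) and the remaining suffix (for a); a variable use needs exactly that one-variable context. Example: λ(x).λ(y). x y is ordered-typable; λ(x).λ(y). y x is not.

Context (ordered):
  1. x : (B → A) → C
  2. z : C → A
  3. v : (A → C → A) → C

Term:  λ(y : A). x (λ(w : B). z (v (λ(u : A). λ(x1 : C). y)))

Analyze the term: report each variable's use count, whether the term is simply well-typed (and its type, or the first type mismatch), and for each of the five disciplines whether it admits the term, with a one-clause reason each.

counts: x=1, z=1, v=1, y (bound)=1, w (bound)=0, u (bound)=0, x1 (bound)=0
uses in reading order: x, z, v, y
typing: well-typed — term : A → C
ordered: ✗, needs weakening: w, u, x1 unused
linear: ✗, needs weakening: w, u, x1 unused
affine: ✓, x, z, v, y, w, u, x1: no repeats, contraction unneeded
relevant: ✗, needs weakening: w, u, x1 unused
unrestricted: ✓, typability at A → C is all that's needed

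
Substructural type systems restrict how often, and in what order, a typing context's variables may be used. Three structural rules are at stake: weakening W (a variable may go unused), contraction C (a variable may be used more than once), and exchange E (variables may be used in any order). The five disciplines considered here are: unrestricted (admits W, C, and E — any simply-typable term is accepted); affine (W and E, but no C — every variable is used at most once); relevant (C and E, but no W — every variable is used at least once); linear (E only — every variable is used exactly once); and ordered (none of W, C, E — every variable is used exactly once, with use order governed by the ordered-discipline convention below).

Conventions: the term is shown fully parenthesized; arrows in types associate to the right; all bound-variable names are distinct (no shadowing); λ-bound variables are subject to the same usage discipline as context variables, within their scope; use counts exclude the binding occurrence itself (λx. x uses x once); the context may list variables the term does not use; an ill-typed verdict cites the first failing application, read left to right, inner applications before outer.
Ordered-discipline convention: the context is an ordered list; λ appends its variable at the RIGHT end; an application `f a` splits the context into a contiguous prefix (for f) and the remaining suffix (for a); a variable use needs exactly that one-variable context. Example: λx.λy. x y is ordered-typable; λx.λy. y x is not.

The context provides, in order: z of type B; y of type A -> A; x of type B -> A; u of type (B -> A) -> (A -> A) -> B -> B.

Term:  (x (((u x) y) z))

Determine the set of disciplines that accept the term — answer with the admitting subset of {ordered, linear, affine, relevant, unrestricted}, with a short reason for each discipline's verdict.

admitted in: relevant, unrestricted
variable uses: z ×1; y ×1; x ×2; u ×1
use order (left to right): x, u, x, y, z
typing: well-typed at A
ordered ✗ (uses contraction: x ×2)
linear ✗ (uses contraction: x ×2)
affine ✗ (uses contraction: x ×2)
relevant ✓ (z, y, x, u: all used, weakening unneeded)
unrestricted ✓ (type-checks (A) and nothing is barred)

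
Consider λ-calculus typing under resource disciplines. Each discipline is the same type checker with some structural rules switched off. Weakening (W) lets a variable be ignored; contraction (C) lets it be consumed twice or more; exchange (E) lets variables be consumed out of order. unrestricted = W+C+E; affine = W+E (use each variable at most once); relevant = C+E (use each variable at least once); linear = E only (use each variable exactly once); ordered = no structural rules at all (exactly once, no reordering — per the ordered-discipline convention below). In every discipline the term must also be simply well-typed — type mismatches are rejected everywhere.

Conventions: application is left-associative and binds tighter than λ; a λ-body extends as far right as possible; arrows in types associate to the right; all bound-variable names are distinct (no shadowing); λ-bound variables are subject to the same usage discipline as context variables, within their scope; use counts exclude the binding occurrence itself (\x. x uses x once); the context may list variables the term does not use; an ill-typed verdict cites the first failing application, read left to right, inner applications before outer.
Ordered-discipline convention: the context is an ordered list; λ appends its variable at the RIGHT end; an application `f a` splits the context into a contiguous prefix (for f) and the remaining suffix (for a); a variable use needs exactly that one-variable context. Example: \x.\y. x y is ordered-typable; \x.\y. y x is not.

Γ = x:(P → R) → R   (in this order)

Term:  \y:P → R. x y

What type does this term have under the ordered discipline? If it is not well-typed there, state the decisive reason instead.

term : (P → R) → R
variable uses: x: 1×, y (λ-bound): 1×
order of uses: x, y
typing: well-typed at (P → R) → R
across the five disciplines: ordered ✓ | linear ✓ | affine ✓ | relevant ✓ | unrestricted ✓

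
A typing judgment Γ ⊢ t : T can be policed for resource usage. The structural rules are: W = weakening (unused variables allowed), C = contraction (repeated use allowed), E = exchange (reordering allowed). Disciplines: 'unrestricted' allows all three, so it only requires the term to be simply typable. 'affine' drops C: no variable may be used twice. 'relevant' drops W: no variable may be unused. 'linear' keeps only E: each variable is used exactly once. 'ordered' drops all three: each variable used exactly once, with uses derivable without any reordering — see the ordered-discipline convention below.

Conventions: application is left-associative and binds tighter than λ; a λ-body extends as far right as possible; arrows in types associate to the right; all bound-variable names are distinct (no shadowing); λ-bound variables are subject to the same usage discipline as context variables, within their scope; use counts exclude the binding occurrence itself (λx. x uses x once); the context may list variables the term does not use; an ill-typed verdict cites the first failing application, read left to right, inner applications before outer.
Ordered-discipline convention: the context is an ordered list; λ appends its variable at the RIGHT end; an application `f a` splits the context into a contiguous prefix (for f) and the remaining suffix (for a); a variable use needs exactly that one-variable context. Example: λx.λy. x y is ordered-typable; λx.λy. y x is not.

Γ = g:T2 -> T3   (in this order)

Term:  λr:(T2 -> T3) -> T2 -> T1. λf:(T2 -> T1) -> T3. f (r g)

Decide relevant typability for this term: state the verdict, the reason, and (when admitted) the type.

yes — every one of g, r, f appears; term : ((T2 -> T3) -> T2 -> T1) -> ((T2 -> T1) -> T3) -> T3
variable uses: g=1, r (λ-bound)=1, f (λ-bound)=1
uses in reading order: f, r, g
typing: well-typed at ((T2 -> T3) -> T2 -> T1) -> ((T2 -> T1) -> T3) -> T3
summary: ordered ✗, linear ✓, affine ✓, relevant ✓, unrestricted ✓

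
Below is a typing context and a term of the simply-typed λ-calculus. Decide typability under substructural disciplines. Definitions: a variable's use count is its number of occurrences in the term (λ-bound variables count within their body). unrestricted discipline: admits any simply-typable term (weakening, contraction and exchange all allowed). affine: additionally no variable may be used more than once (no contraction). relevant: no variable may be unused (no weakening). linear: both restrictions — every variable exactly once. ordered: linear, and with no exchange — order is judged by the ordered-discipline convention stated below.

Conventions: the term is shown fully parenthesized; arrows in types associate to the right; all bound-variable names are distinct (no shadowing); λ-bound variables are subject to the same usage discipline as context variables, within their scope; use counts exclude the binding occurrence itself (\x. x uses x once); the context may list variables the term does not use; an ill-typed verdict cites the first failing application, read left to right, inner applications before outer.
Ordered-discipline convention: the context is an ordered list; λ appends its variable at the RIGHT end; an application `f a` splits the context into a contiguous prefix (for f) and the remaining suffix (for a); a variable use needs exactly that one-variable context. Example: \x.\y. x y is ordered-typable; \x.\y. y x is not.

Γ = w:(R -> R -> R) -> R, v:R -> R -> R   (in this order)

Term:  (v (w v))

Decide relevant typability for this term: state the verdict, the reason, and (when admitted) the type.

yes — every one of w, v appears; term : R -> R
use counts: w ×1; v ×2
uses in reading order: v, w, v
typing: well-typed at R -> R
per-discipline verdicts: ordered ✗, linear ✗, affine ✗, relevant ✓, unrestricted ✓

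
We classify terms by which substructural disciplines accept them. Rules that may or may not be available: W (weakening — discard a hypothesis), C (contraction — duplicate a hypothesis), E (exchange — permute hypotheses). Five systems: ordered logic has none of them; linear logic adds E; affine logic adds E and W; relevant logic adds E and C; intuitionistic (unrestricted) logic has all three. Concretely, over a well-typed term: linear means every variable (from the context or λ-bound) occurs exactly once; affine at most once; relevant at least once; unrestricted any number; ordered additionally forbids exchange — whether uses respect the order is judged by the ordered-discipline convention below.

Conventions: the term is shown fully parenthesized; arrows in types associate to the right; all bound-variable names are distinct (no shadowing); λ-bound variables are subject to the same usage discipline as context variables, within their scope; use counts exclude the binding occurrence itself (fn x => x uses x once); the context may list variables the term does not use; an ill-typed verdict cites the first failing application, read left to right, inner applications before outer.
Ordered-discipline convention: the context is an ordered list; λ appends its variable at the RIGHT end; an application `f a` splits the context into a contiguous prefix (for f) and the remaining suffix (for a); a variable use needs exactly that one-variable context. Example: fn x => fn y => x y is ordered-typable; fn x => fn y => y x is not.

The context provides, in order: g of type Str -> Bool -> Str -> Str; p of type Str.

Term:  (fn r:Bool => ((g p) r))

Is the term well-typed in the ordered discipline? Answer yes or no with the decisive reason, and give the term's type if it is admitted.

yes — g, p, r once each; derivable with no W/C/E; term : Bool -> Str -> Str
counts: g=1, p=1, r (bound)=1
left-to-right use order: g, p, r
typing: the term checks, with type Bool -> Str -> Str
summary: ordered ✓ | linear ✓ | affine ✓ | relevant ✓ | unrestricted ✓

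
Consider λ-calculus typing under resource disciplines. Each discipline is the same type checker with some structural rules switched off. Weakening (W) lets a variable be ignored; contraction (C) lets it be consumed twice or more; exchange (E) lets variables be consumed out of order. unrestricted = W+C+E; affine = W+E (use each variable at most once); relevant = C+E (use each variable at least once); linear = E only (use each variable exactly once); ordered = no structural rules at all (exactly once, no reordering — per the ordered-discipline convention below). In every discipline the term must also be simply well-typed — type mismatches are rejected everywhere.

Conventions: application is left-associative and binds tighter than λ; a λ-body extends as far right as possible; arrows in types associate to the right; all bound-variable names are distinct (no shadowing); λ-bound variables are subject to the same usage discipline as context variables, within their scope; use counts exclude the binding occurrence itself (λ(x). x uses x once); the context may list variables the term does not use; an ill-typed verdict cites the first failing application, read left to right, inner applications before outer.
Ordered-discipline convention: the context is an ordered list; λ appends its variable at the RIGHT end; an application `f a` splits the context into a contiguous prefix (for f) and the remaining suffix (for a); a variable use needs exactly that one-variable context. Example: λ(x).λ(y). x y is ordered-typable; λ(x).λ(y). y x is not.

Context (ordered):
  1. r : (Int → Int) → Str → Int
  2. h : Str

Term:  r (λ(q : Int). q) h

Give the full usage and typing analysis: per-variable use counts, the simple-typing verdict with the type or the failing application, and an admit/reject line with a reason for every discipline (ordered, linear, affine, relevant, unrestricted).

usage: r=1; h=1; q (bound)=1
use order (left to right): r, q, h
typing: well-typed — term : Int
ordered: ✓ — single-use (r, h, q), ordered derivation ok
linear: ✓ — exactly-once usage across r, h, q
affine: ✓ — r, h, q: no repeats, contraction unneeded
relevant: ✓ — none of r, h, q goes unused
unrestricted: ✓ — type-checks (Int) and nothing is barred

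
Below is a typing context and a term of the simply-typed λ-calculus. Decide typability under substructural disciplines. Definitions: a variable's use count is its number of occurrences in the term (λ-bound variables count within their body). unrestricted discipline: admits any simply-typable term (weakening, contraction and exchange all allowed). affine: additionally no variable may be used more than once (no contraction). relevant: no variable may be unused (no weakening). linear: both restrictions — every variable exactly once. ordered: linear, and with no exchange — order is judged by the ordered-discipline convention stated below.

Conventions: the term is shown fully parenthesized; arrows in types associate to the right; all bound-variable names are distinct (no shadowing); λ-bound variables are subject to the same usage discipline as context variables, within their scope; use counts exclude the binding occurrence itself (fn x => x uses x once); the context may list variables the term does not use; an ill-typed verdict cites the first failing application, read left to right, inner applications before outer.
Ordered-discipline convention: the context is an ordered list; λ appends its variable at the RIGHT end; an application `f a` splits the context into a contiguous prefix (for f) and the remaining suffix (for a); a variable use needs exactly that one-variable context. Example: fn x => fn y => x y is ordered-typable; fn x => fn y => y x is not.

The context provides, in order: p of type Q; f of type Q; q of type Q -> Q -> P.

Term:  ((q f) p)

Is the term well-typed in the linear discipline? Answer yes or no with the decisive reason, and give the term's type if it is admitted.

yes — exactly-once usage across p, f, q; term : P
use counts: p: 1×, f: 1×, q: 1×
use order (left to right): q, f, p
typing: ✓ — P
across the five disciplines: ordered ✗ · linear ✓ · affine ✓ · relevant ✓ · unrestricted ✓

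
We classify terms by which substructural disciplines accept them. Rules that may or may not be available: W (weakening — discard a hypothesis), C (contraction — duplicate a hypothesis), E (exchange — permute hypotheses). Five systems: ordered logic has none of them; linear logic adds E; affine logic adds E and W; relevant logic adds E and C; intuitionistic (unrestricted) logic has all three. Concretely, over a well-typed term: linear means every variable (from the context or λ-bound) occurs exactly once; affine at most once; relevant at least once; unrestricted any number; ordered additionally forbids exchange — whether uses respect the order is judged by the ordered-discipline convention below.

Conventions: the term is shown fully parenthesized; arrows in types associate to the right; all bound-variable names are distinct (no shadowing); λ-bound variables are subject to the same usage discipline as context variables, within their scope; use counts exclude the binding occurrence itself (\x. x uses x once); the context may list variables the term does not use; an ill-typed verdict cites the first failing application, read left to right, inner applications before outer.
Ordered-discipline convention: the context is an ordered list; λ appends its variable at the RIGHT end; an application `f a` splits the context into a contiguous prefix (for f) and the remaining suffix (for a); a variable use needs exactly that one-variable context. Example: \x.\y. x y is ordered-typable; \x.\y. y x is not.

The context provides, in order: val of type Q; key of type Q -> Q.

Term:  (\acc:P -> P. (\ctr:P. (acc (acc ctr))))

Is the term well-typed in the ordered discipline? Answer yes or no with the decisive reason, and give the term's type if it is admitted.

no — uses contraction: acc ×2; val, key left unused
counts: val=0; key=0; acc (λ-bound)=2; ctr (λ-bound)=1
use order (left to right): acc, acc, ctr
typing: the term checks, with type (P -> P) -> P -> P
per-discipline verdicts: ordered ✗ | linear ✗ | affine ✗ | relevant ✗ | unrestricted ✓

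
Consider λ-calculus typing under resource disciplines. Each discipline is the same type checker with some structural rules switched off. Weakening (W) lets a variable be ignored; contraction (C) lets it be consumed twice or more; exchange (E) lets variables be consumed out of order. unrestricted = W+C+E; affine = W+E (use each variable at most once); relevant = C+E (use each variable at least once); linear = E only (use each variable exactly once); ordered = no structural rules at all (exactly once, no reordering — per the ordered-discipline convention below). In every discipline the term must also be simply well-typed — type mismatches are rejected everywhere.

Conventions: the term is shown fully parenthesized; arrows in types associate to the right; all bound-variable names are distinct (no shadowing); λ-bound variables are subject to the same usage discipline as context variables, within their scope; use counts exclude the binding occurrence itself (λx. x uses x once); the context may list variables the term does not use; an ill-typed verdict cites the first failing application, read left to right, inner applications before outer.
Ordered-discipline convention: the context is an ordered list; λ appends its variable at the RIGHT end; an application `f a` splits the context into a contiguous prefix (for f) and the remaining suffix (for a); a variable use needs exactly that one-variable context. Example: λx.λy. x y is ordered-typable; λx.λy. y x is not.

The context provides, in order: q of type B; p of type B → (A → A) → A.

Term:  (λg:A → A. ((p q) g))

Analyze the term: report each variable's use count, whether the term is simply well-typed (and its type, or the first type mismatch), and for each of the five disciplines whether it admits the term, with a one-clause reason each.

use counts: q=1, p=1, g [bound]=1
left-to-right use order: p, q, g
typing: well-typed — term : (A → A) → A
ordered ✗ (no contiguous prefix/suffix split fits p, q, g)
linear ✓ (exactly-once usage across q, p, g)
affine ✓ (at most one use each (q, p, g))
relevant ✓ (q, p, g: all used, weakening unneeded)
unrestricted ✓ (well-typed at (A → A) → A; no restrictions here)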